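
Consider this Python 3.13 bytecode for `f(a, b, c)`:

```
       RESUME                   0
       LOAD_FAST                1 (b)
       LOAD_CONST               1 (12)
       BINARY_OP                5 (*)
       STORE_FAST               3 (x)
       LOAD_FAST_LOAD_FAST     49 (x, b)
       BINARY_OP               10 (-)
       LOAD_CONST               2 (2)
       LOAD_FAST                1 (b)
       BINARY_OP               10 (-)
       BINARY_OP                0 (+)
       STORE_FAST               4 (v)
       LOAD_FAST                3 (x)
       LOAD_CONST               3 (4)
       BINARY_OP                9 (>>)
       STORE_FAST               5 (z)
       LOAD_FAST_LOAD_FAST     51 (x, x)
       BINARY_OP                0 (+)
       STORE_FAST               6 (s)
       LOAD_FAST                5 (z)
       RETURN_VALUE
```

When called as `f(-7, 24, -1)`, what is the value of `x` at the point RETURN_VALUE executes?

288

LOAD_FAST b → push 24. Stack: [24]
LOAD_CONST → push 12. Stack: [24, 12]
BINARY_OP * → 24 * 12 = 288. Stack: [288]
STORE_FAST x → x=288. Stack: []
LOAD_FAST_LOAD_FAST x,b → push 288,24. Stack: [288, 24]
BINARY_OP - → 288 - 24 = 264. Stack: [264]
LOAD_CONST → push 2. Stack: [264, 2]
LOAD_FAST b → push 24. Stack: [264, 2, 24]
BINARY_OP - → 2 - 24 = -22. Stack: [264, -22]
BINARY_OP + → 264 + -22 = 242. Stack: [242]
STORE_FAST v → v=242. Stack: []
LOAD_FAST x → push 288. Stack: [288]
LOAD_CONST → push 4. Stack: [288, 4]
BINARY_OP >> → 288 >> 4 = 18. Stack: [18]
STORE_FAST z → z=18. Stack: []
LOAD_FAST_LOAD_FAST x,x → push 288,288. Stack: [288, 288]
BINARY_OP + → 288 + 288 = 576. Stack: [576]
STORE_FAST s → s=576. Stack: []
LOAD_FAST z → push 18. Stack: [18]
RETURN_VALUE → return 18.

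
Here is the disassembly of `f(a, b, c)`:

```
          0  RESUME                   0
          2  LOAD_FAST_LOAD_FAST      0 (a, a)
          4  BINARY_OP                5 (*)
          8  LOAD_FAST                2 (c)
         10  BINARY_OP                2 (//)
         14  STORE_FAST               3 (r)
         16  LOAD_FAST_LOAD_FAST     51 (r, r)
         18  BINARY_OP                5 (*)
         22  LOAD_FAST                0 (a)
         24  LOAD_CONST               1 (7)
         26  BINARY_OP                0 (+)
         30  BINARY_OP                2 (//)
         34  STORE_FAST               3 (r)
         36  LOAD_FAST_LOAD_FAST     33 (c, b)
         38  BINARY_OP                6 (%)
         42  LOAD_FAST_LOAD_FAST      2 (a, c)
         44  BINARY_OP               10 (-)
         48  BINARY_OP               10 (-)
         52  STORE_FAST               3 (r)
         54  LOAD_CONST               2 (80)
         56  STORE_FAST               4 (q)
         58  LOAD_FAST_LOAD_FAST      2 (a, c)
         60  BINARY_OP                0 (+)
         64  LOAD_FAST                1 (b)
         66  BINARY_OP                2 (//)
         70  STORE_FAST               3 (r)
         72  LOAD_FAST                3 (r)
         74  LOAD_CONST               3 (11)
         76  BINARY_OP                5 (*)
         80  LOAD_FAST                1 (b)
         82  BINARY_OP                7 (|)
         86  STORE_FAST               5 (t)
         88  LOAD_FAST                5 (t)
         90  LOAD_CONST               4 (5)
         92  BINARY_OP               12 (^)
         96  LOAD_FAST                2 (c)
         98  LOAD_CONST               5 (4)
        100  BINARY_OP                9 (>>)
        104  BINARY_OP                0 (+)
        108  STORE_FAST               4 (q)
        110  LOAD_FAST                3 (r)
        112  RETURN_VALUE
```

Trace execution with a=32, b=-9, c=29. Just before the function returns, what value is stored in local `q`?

LOAD_FAST_LOAD_FAST a,a → push 32,32. Stack: [32, 32]
BINARY_OP * → 32 * 32 = 1024. Stack: [1024]
LOAD_FAST c → push 29. Stack: [1024, 29]
BINARY_OP // → 1024 // 29 = 35. Stack: [35]
STORE_FAST r → r=35. Stack: []
LOAD_FAST_LOAD_FAST r,r → push 35,35. Stack: [35, 35]
BINARY_OP * → 35 * 35 = 1225. Stack: [1225]
LOAD_FAST a → push 32. Stack: [1225, 32]
LOAD_CONST → push 7. Stack: [1225, 32, 7]
BINARY_OP + → 32 + 7 = 39. Stack: [1225, 39]
BINARY_OP // → 1225 // 39 = 31. Stack: [31]
STORE_FAST r → r=31. Stack: []
LOAD_FAST_LOAD_FAST c,b → push 29,-9. Stack: [29, -9]
BINARY_OP % → 29 % -9 = -7. Stack: [-7]
LOAD_FAST_LOAD_FAST a,c → push 32,29. Stack: [-7, 32, 29]
BINARY_OP - → 32 - 29 = 3. Stack: [-7, 3]
BINARY_OP - → -7 - 3 = -10. Stack: [-10]
STORE_FAST r → r=-10. Stack: []
LOAD_CONST → push 80. Stack: [80]
STORE_FAST q → q=80. Stack: []
LOAD_FAST_LOAD_FAST a,c → push 32,29. Stack: [32, 29]
BINARY_OP + → 32 + 29 = 61. Stack: [61]
LOAD_FAST b → push -9. Stack: [61, -9]
BINARY_OP // → 61 // -9 = -7. Stack: [-7]
STORE_FAST r → r=-7. Stack: []
LOAD_FAST r → push -7. Stack: [-7]
LOAD_CONST → push 11. Stack: [-7, 11]
BINARY_OP * → -7 * 11 = -77. Stack: [-77]
LOAD_FAST b → push -9. Stack: [-77, -9]
BINARY_OP | → -77 | -9 = -9. Stack: [-9]
STORE_FAST t → t=-9. Stack: []
LOAD_FAST t → push -9. Stack: [-9]
LOAD_CONST → push 5. Stack: [-9, 5]
BINARY_OP ^ → -9 ^ 5 = -14. Stack: [-14]
LOAD_FAST c → push 29. Stack: [-14, 29]
LOAD_CONST → push 4. Stack: [-14, 29, 4]
BINARY_OP >> → 29 >> 4 = 1. Stack: [-14, 1]
BINARY_OP + → -14 + 1 = -13. Stack: [-13]
STORE_FAST q → q=-13. Stack: []
LOAD_FAST r → push -7. Stack: [-7]
RETURN_VALUE → return -7.

-13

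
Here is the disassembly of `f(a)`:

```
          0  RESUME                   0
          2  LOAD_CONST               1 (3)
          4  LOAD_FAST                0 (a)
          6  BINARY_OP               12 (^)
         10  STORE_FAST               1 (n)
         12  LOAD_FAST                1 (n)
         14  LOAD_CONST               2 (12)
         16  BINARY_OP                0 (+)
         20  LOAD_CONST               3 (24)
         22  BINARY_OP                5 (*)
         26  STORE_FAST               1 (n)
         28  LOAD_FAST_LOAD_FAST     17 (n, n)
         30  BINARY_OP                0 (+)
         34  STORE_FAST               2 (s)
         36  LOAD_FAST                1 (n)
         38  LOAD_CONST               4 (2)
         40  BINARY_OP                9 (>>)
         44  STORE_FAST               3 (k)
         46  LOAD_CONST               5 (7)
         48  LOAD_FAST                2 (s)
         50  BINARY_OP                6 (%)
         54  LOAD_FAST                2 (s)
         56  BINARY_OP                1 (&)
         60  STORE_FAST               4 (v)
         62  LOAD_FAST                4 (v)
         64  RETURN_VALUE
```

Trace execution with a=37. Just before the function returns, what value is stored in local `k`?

LOAD_CONST → push 3. Stack: [3]
LOAD_FAST a → push 37. Stack: [3, 37]
BINARY_OP ^ → 3 ^ 37 = 38. Stack: [38]
STORE_FAST n → n=38. Stack: []
LOAD_FAST n → push 38. Stack: [38]
LOAD_CONST → push 12. Stack: [38, 12]
BINARY_OP + → 38 + 12 = 50. Stack: [50]
LOAD_CONST → push 24. Stack: [50, 24]
BINARY_OP * → 50 * 24 = 1200. Stack: [1200]
STORE_FAST n → n=1200. Stack: []
LOAD_FAST_LOAD_FAST n,n → push 1200,1200. Stack: [1200, 1200]
BINARY_OP + → 1200 + 1200 = 2400. Stack: [2400]
STORE_FAST s → s=2400. Stack: []
LOAD_FAST n → push 1200. Stack: [1200]
LOAD_CONST → push 2. Stack: [1200, 2]
BINARY_OP >> → 1200 >> 2 = 300. Stack: [300]
STORE_FAST k → k=300. Stack: []
LOAD_CONST → push 7. Stack: [7]
LOAD_FAST s → push 2400. Stack: [7, 2400]
BINARY_OP % → 7 % 2400 = 7. Stack: [7]
LOAD_FAST s → push 2400. Stack: [7, 2400]
BINARY_OP & → 7 & 2400 = 0. Stack: [0]
STORE_FAST v → v=0. Stack: []
LOAD_FAST v → push 0. Stack: [0]
RETURN_VALUE → return 0.

300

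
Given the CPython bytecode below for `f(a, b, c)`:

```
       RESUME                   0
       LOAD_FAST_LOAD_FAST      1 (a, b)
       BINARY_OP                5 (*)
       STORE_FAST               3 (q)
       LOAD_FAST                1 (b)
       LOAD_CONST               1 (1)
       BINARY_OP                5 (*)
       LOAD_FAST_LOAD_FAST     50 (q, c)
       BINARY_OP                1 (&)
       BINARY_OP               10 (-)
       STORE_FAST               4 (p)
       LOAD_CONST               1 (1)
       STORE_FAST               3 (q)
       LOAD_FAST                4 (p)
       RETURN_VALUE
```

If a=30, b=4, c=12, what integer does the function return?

-4

LOAD_FAST_LOAD_FAST a,b → push 30,4. Stack: [30, 4]
BINARY_OP * → 30 * 4 = 120. Stack: [120]
STORE_FAST q → q=120. Stack: []
LOAD_FAST b → push 4. Stack: [4]
LOAD_CONST → push 1. Stack: [4, 1]
BINARY_OP * → 4 * 1 = 4. Stack: [4]
LOAD_FAST_LOAD_FAST q,c → push 120,12. Stack: [4, 120, 12]
BINARY_OP & → 120 & 12 = 8. Stack: [4, 8]
BINARY_OP - → 4 - 8 = -4. Stack: [-4]
STORE_FAST p → p=-4. Stack: []
LOAD_CONST → push 1. Stack: [1]
STORE_FAST q → q=1. Stack: []
LOAD_FAST p → push -4. Stack: [-4]
RETURN_VALUE → return -4.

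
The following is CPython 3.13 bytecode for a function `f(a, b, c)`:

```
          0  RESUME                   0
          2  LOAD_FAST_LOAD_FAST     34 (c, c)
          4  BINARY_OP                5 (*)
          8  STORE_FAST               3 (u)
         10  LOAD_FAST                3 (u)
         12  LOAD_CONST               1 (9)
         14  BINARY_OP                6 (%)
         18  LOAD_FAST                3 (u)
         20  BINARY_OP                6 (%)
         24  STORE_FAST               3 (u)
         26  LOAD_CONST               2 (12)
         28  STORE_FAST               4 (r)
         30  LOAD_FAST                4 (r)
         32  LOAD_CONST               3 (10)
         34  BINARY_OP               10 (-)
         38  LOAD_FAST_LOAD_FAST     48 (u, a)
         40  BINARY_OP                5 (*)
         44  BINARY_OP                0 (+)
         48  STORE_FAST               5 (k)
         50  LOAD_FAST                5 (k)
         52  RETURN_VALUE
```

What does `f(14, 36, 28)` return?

16

LOAD_FAST_LOAD_FAST c,c → push 28,28. Stack: [28, 28]
BINARY_OP * → 28 * 28 = 784. Stack: [784]
STORE_FAST u → u=784. Stack: []
LOAD_FAST u → push 784. Stack: [784]
LOAD_CONST → push 9. Stack: [784, 9]
BINARY_OP % → 784 % 9 = 1. Stack: [1]
LOAD_FAST u → push 784. Stack: [1, 784]
BINARY_OP % → 1 % 784 = 1. Stack: [1]
STORE_FAST u → u=1. Stack: []
LOAD_CONST → push 12. Stack: [12]
STORE_FAST r → r=12. Stack: []
LOAD_FAST r → push 12. Stack: [12]
LOAD_CONST → push 10. Stack: [12, 10]
BINARY_OP - → 12 - 10 = 2. Stack: [2]
LOAD_FAST_LOAD_FAST u,a → push 1,14. Stack: [2, 1, 14]
BINARY_OP * → 1 * 14 = 14. Stack: [2, 14]
BINARY_OP + → 2 + 14 = 16. Stack: [16]
STORE_FAST k → k=16. Stack: []
LOAD_FAST k → push 16. Stack: [16]
RETURN_VALUE → return 16.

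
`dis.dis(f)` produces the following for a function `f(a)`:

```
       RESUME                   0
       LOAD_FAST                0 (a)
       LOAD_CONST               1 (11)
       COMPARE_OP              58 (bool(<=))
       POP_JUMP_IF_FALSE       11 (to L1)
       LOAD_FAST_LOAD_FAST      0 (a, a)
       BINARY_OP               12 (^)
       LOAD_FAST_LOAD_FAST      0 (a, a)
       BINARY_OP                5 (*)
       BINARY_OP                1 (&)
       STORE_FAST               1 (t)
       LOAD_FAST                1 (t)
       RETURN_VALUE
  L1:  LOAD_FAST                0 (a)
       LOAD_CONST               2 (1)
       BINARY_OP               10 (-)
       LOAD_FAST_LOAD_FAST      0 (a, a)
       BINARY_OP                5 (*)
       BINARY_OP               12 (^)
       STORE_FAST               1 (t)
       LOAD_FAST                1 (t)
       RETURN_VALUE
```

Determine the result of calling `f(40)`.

LOAD_FAST a → push 40. Stack: [40]
LOAD_CONST → push 11. Stack: [40, 11]
COMPARE_OP bool(<=) → 40 vs 11 = False. Stack: [False]
POP_JUMP_IF_FALSE → pop False; jump. Stack: []
LOAD_FAST a → push 40. Stack: [40]
LOAD_CONST → push 1. Stack: [40, 1]
BINARY_OP - → 40 - 1 = 39. Stack: [39]
LOAD_FAST_LOAD_FAST a,a → push 40,40. Stack: [39, 40, 40]
BINARY_OP * → 40 * 40 = 1600. Stack: [39, 1600]
BINARY_OP ^ → 39 ^ 1600 = 1639. Stack: [1639]
STORE_FAST t → t=1639. Stack: []
LOAD_FAST t → push 1639. Stack: [1639]
RETURN_VALUE → return 1639.

1639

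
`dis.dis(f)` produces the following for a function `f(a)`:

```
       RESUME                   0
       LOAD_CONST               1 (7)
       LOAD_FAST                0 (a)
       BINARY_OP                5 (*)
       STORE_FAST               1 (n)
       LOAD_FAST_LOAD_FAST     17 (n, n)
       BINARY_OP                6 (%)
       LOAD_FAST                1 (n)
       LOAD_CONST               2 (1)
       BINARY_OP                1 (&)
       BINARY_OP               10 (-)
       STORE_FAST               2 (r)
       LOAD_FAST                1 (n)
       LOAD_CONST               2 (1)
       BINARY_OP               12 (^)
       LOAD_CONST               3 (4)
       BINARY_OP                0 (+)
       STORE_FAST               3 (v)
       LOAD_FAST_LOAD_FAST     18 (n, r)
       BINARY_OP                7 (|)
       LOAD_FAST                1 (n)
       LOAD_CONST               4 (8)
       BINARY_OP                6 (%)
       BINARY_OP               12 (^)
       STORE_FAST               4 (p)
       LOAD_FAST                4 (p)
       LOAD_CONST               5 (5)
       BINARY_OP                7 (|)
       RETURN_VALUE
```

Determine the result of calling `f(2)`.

13

LOAD_CONST → push 7. Stack: [7]
LOAD_FAST a → push 2. Stack: [7, 2]
BINARY_OP * → 7 * 2 = 14. Stack: [14]
STORE_FAST n → n=14. Stack: []
LOAD_FAST_LOAD_FAST n,n → push 14,14. Stack: [14, 14]
BINARY_OP % → 14 % 14 = 0. Stack: [0]
LOAD_FAST n → push 14. Stack: [0, 14]
LOAD_CONST → push 1. Stack: [0, 14, 1]
BINARY_OP & → 14 & 1 = 0. Stack: [0, 0]
BINARY_OP - → 0 - 0 = 0. Stack: [0]
STORE_FAST r → r=0. Stack: []
LOAD_FAST n → push 14. Stack: [14]
LOAD_CONST → push 1. Stack: [14, 1]
BINARY_OP ^ → 14 ^ 1 = 15. Stack: [15]
LOAD_CONST → push 4. Stack: [15, 4]
BINARY_OP + → 15 + 4 = 19. Stack: [19]
STORE_FAST v → v=19. Stack: []
LOAD_FAST_LOAD_FAST n,r → push 14,0. Stack: [14, 0]
BINARY_OP | → 14 | 0 = 14. Stack: [14]
LOAD_FAST n → push 14. Stack: [14, 14]
LOAD_CONST → push 8. Stack: [14, 14, 8]
BINARY_OP % → 14 % 8 = 6. Stack: [14, 6]
BINARY_OP ^ → 14 ^ 6 = 8. Stack: [8]
STORE_FAST p → p=8. Stack: []
LOAD_FAST p → push 8. Stack: [8]
LOAD_CONST → push 5. Stack: [8, 5]
BINARY_OP | → 8 | 5 = 13. Stack: [13]
RETURN_VALUE → return 13.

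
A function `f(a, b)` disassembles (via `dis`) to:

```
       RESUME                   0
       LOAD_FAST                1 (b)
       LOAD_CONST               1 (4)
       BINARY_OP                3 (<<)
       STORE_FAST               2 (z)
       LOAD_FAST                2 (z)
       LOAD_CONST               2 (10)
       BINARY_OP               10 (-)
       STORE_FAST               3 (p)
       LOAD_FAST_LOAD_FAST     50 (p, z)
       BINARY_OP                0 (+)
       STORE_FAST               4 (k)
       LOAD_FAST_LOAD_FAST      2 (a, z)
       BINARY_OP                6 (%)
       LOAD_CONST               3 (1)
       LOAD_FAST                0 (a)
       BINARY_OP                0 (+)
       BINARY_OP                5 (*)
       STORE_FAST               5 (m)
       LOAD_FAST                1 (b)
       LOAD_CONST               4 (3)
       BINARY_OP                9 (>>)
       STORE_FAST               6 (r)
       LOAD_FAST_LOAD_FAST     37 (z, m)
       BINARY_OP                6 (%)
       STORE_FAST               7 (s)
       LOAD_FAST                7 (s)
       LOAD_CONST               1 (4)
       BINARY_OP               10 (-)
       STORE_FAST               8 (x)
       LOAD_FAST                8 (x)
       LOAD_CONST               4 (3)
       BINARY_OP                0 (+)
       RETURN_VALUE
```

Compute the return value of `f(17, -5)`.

-81

LOAD_FAST b → push -5. Stack: [-5]
LOAD_CONST → push 4. Stack: [-5, 4]
BINARY_OP << → -5 << 4 = -80. Stack: [-80]
STORE_FAST z → z=-80. Stack: []
LOAD_FAST z → push -80. Stack: [-80]
LOAD_CONST → push 10. Stack: [-80, 10]
BINARY_OP - → -80 - 10 = -90. Stack: [-90]
STORE_FAST p → p=-90. Stack: []
LOAD_FAST_LOAD_FAST p,z → push -90,-80. Stack: [-90, -80]
BINARY_OP + → -90 + -80 = -170. Stack: [-170]
STORE_FAST k → k=-170. Stack: []
LOAD_FAST_LOAD_FAST a,z → push 17,-80. Stack: [17, -80]
BINARY_OP % → 17 % -80 = -63. Stack: [-63]
LOAD_CONST → push 1. Stack: [-63, 1]
LOAD_FAST a → push 17. Stack: [-63, 1, 17]
BINARY_OP + → 1 + 17 = 18. Stack: [-63, 18]
BINARY_OP * → -63 * 18 = -1134. Stack: [-1134]
STORE_FAST m → m=-1134. Stack: []
LOAD_FAST b → push -5. Stack: [-5]
LOAD_CONST → push 3. Stack: [-5, 3]
BINARY_OP >> → -5 >> 3 = -1. Stack: [-1]
STORE_FAST r → r=-1. Stack: []
LOAD_FAST_LOAD_FAST z,m → push -80,-1134. Stack: [-80, -1134]
BINARY_OP % → -80 % -1134 = -80. Stack: [-80]
STORE_FAST s → s=-80. Stack: []
LOAD_FAST s → push -80. Stack: [-80]
LOAD_CONST → push 4. Stack: [-80, 4]
BINARY_OP - → -80 - 4 = -84. Stack: [-84]
STORE_FAST x → x=-84. Stack: []
LOAD_FAST x → push -84. Stack: [-84]
LOAD_CONST → push 3. Stack: [-84, 3]
BINARY_OP + → -84 + 3 = -81. Stack: [-81]
RETURN_VALUE → return -81.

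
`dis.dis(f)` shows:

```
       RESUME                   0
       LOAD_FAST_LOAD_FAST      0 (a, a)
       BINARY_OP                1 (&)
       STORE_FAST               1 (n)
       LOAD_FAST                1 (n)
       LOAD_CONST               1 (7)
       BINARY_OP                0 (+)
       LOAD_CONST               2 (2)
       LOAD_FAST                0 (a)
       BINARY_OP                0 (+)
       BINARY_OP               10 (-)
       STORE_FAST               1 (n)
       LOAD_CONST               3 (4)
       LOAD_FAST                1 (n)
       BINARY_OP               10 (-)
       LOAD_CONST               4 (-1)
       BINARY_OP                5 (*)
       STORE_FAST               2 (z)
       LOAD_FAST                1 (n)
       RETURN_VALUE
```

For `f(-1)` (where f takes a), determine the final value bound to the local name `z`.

1

LOAD_FAST_LOAD_FAST a,a → push -1,-1. Stack: [-1, -1]
BINARY_OP & → -1 & -1 = -1. Stack: [-1]
STORE_FAST n → n=-1. Stack: []
LOAD_FAST n → push -1. Stack: [-1]
LOAD_CONST → push 7. Stack: [-1, 7]
BINARY_OP + → -1 + 7 = 6. Stack: [6]
LOAD_CONST → push 2. Stack: [6, 2]
LOAD_FAST a → push -1. Stack: [6, 2, -1]
BINARY_OP + → 2 + -1 = 1. Stack: [6, 1]
BINARY_OP - → 6 - 1 = 5. Stack: [5]
STORE_FAST n → n=5. Stack: []
LOAD_CONST → push 4. Stack: [4]
LOAD_FAST n → push 5. Stack: [4, 5]
BINARY_OP - → 4 - 5 = -1. Stack: [-1]
LOAD_CONST → push -1. Stack: [-1, -1]
BINARY_OP * → -1 * -1 = 1. Stack: [1]
STORE_FAST z → z=1. Stack: []
LOAD_FAST n → push 5. Stack: [5]
RETURN_VALUE → return 5.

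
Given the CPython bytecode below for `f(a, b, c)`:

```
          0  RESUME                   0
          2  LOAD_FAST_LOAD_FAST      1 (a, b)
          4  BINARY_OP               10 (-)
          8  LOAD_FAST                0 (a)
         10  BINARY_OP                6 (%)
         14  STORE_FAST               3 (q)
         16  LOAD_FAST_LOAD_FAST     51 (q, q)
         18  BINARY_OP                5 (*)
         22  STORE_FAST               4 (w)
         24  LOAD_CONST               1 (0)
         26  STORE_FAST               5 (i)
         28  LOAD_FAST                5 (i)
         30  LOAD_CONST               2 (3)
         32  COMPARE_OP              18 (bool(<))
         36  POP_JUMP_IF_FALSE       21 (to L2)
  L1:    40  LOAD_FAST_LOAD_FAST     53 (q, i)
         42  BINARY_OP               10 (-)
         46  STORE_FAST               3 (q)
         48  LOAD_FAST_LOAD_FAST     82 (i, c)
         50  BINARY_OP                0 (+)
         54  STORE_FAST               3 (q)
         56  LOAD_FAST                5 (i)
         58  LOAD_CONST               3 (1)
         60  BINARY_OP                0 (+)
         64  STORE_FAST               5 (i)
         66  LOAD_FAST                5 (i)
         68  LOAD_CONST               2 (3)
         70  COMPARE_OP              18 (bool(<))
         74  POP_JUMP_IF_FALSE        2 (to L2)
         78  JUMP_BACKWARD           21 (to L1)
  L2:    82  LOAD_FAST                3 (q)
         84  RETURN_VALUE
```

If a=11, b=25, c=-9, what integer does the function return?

LOAD_FAST_LOAD_FAST a,b → push 11,25. Stack: [11, 25]
BINARY_OP - → 11 - 25 = -14. Stack: [-14]
LOAD_FAST a → push 11. Stack: [-14, 11]
BINARY_OP % → -14 % 11 = 8. Stack: [8]
STORE_FAST q → q=8. Stack: []
LOAD_FAST_LOAD_FAST q,q → push 8,8. Stack: [8, 8]
BINARY_OP * → 8 * 8 = 64. Stack: [64]
STORE_FAST w → w=64. Stack: []
LOAD_CONST → push 0. Stack: [0]
STORE_FAST i → i=0. Stack: []
LOAD_FAST i → push 0. Stack: [0]
LOAD_CONST → push 3. Stack: [0, 3]
COMPARE_OP bool(<) → 0 vs 3 = True. Stack: [True]
POP_JUMP_IF_FALSE → pop True; no jump. Stack: []
LOAD_FAST_LOAD_FAST q,i → push 8,0. Stack: [8, 0]
BINARY_OP - → 8 - 0 = 8. Stack: [8]
STORE_FAST q → q=8. Stack: []
LOAD_FAST_LOAD_FAST i,c → push 0,-9. Stack: [0, -9]
BINARY_OP + → 0 + -9 = -9. Stack: [-9]
STORE_FAST q → q=-9. Stack: []
LOAD_FAST i → push 0. Stack: [0]
LOAD_CONST → push 1. Stack: [0, 1]
BINARY_OP + → 0 + 1 = 1. Stack: [1]
STORE_FAST i → i=1. Stack: []
LOAD_FAST i → push 1. Stack: [1]
LOAD_CONST → push 3. Stack: [1, 3]
COMPARE_OP bool(<) → 1 vs 3 = True. Stack: [True]
POP_JUMP_IF_FALSE → pop True; no jump. Stack: []
LOAD_FAST_LOAD_FAST q,i → push -9,1. Stack: [-9, 1]
BINARY_OP - → -9 - 1 = -10. Stack: [-10]
STORE_FAST q → q=-10. Stack: []
LOAD_FAST_LOAD_FAST i,c → push 1,-9. Stack: [1, -9]
BINARY_OP + → 1 + -9 = -8. Stack: [-8]
STORE_FAST q → q=-8. Stack: []
LOAD_FAST i → push 1. Stack: [1]
LOAD_CONST → push 1. Stack: [1, 1]
BINARY_OP + → 1 + 1 = 2. Stack: [2]
STORE_FAST i → i=2. Stack: []
LOAD_FAST i → push 2. Stack: [2]
LOAD_CONST → push 3. Stack: [2, 3]
COMPARE_OP bool(<) → 2 vs 3 = True. Stack: [True]
POP_JUMP_IF_FALSE → pop True; no jump. Stack: []
LOAD_FAST_LOAD_FAST q,i → push -8,2. Stack: [-8, 2]
BINARY_OP - → -8 - 2 = -10. Stack: [-10]
STORE_FAST q → q=-10. Stack: []
LOAD_FAST_LOAD_FAST i,c → push 2,-9. Stack: [2, -9]
BINARY_OP + → 2 + -9 = -7. Stack: [-7]
STORE_FAST q → q=-7. Stack: []
LOAD_FAST i → push 2. Stack: [2]
LOAD_CONST → push 1. Stack: [2, 1]
BINARY_OP + → 2 + 1 = 3. Stack: [3]
STORE_FAST i → i=3. Stack: []
LOAD_FAST i → push 3. Stack: [3]
LOAD_CONST → push 3. Stack: [3, 3]
COMPARE_OP bool(<) → 3 vs 3 = False. Stack: [False]
POP_JUMP_IF_FALSE → pop False; jump. Stack: []
LOAD_FAST q → push -7. Stack: [-7]
RETURN_VALUE → return -7.

-7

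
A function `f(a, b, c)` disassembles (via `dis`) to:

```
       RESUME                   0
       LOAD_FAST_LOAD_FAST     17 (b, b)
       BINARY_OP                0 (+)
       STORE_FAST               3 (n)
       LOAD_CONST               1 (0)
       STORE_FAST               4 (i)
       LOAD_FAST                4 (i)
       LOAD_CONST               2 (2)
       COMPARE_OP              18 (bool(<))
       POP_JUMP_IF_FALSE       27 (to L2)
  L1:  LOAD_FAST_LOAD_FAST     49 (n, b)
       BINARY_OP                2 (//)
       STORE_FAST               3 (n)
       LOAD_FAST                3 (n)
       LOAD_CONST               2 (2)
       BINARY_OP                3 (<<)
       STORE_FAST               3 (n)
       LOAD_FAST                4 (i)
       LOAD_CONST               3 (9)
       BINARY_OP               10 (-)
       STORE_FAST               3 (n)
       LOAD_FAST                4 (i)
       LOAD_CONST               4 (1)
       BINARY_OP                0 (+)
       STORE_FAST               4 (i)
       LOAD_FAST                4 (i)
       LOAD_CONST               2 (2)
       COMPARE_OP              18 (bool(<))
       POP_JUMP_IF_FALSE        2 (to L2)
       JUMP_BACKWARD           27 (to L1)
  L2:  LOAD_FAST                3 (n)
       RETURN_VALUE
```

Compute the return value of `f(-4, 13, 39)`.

LOAD_FAST_LOAD_FAST b,b → push 13,13. Stack: [13, 13]
BINARY_OP + → 13 + 13 = 26. Stack: [26]
STORE_FAST n → n=26. Stack: []
LOAD_CONST → push 0. Stack: [0]
STORE_FAST i → i=0. Stack: []
LOAD_FAST i → push 0. Stack: [0]
LOAD_CONST → push 2. Stack: [0, 2]
COMPARE_OP bool(<) → 0 vs 2 = True. Stack: [True]
POP_JUMP_IF_FALSE → pop True; no jump. Stack: []
LOAD_FAST_LOAD_FAST n,b → push 26,13. Stack: [26, 13]
BINARY_OP // → 26 // 13 = 2. Stack: [2]
STORE_FAST n → n=2. Stack: []
LOAD_FAST n → push 2. Stack: [2]
LOAD_CONST → push 2. Stack: [2, 2]
BINARY_OP << → 2 << 2 = 8. Stack: [8]
STORE_FAST n → n=8. Stack: []
LOAD_FAST i → push 0. Stack: [0]
LOAD_CONST → push 9. Stack: [0, 9]
BINARY_OP - → 0 - 9 = -9. Stack: [-9]
STORE_FAST n → n=-9. Stack: []
LOAD_FAST i → push 0. Stack: [0]
LOAD_CONST → push 1. Stack: [0, 1]
BINARY_OP + → 0 + 1 = 1. Stack: [1]
STORE_FAST i → i=1. Stack: []
LOAD_FAST i → push 1. Stack: [1]
LOAD_CONST → push 2. Stack: [1, 2]
COMPARE_OP bool(<) → 1 vs 2 = True. Stack: [True]
POP_JUMP_IF_FALSE → pop True; no jump. Stack: []
LOAD_FAST_LOAD_FAST n,b → push -9,13. Stack: [-9, 13]
BINARY_OP // → -9 // 13 = -1. Stack: [-1]
STORE_FAST n → n=-1. Stack: []
LOAD_FAST n → push -1. Stack: [-1]
LOAD_CONST → push 2. Stack: [-1, 2]
BINARY_OP << → -1 << 2 = -4. Stack: [-4]
STORE_FAST n → n=-4. Stack: []
LOAD_FAST i → push 1. Stack: [1]
LOAD_CONST → push 9. Stack: [1, 9]
BINARY_OP - → 1 - 9 = -8. Stack: [-8]
STORE_FAST n → n=-8. Stack: []
LOAD_FAST i → push 1. Stack: [1]
LOAD_CONST → push 1. Stack: [1, 1]
BINARY_OP + → 1 + 1 = 2. Stack: [2]
STORE_FAST i → i=2. Stack: []
LOAD_FAST i → push 2. Stack: [2]
LOAD_CONST → push 2. Stack: [2, 2]
COMPARE_OP bool(<) → 2 vs 2 = False. Stack: [False]
POP_JUMP_IF_FALSE → pop False; jump. Stack: []
LOAD_FAST n → push -8. Stack: [-8]
RETURN_VALUE → return -8.

-8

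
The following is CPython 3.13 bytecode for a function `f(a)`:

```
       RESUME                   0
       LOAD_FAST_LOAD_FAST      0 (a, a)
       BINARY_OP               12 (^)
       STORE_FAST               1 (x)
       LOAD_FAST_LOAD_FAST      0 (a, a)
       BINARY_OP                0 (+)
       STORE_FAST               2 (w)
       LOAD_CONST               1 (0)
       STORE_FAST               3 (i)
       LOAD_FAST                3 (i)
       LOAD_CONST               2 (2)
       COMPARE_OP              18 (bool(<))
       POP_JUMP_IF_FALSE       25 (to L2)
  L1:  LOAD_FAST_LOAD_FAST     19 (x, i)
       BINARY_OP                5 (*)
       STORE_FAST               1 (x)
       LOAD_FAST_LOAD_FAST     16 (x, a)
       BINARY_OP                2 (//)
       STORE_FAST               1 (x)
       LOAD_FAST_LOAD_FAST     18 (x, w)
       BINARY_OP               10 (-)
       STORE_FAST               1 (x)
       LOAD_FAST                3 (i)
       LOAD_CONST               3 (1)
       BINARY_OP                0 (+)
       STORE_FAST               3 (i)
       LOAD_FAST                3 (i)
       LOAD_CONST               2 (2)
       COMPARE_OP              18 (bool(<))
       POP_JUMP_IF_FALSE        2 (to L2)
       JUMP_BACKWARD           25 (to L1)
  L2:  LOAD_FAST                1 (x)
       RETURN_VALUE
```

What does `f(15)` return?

-32

LOAD_FAST_LOAD_FAST a,a → push 15,15. Stack: [15, 15]
BINARY_OP ^ → 15 ^ 15 = 0. Stack: [0]
STORE_FAST x → x=0. Stack: []
LOAD_FAST_LOAD_FAST a,a → push 15,15. Stack: [15, 15]
BINARY_OP + → 15 + 15 = 30. Stack: [30]
STORE_FAST w → w=30. Stack: []
LOAD_CONST → push 0. Stack: [0]
STORE_FAST i → i=0. Stack: []
LOAD_FAST i → push 0. Stack: [0]
LOAD_CONST → push 2. Stack: [0, 2]
COMPARE_OP bool(<) → 0 vs 2 = True. Stack: [True]
POP_JUMP_IF_FALSE → pop True; no jump. Stack: []
LOAD_FAST_LOAD_FAST x,i → push 0,0. Stack: [0, 0]
BINARY_OP * → 0 * 0 = 0. Stack: [0]
STORE_FAST x → x=0. Stack: []
LOAD_FAST_LOAD_FAST x,a → push 0,15. Stack: [0, 15]
BINARY_OP // → 0 // 15 = 0. Stack: [0]
STORE_FAST x → x=0. Stack: []
LOAD_FAST_LOAD_FAST x,w → push 0,30. Stack: [0, 30]
BINARY_OP - → 0 - 30 = -30. Stack: [-30]
STORE_FAST x → x=-30. Stack: []
LOAD_FAST i → push 0. Stack: [0]
LOAD_CONST → push 1. Stack: [0, 1]
BINARY_OP + → 0 + 1 = 1. Stack: [1]
STORE_FAST i → i=1. Stack: []
LOAD_FAST i → push 1. Stack: [1]
LOAD_CONST → push 2. Stack: [1, 2]
COMPARE_OP bool(<) → 1 vs 2 = True. Stack: [True]
POP_JUMP_IF_FALSE → pop True; no jump. Stack: []
LOAD_FAST_LOAD_FAST x,i → push -30,1. Stack: [-30, 1]
BINARY_OP * → -30 * 1 = -30. Stack: [-30]
STORE_FAST x → x=-30. Stack: []
LOAD_FAST_LOAD_FAST x,a → push -30,15. Stack: [-30, 15]
BINARY_OP // → -30 // 15 = -2. Stack: [-2]
STORE_FAST x → x=-2. Stack: []
LOAD_FAST_LOAD_FAST x,w → push -2,30. Stack: [-2, 30]
BINARY_OP - → -2 - 30 = -32. Stack: [-32]
STORE_FAST x → x=-32. Stack: []
LOAD_FAST i → push 1. Stack: [1]
LOAD_CONST → push 1. Stack: [1, 1]
BINARY_OP + → 1 + 1 = 2. Stack: [2]
STORE_FAST i → i=2. Stack: []
LOAD_FAST i → push 2. Stack: [2]
LOAD_CONST → push 2. Stack: [2, 2]
COMPARE_OP bool(<) → 2 vs 2 = False. Stack: [False]
POP_JUMP_IF_FALSE → pop False; jump. Stack: []
LOAD_FAST x → push -32. Stack: [-32]
RETURN_VALUE → return -32.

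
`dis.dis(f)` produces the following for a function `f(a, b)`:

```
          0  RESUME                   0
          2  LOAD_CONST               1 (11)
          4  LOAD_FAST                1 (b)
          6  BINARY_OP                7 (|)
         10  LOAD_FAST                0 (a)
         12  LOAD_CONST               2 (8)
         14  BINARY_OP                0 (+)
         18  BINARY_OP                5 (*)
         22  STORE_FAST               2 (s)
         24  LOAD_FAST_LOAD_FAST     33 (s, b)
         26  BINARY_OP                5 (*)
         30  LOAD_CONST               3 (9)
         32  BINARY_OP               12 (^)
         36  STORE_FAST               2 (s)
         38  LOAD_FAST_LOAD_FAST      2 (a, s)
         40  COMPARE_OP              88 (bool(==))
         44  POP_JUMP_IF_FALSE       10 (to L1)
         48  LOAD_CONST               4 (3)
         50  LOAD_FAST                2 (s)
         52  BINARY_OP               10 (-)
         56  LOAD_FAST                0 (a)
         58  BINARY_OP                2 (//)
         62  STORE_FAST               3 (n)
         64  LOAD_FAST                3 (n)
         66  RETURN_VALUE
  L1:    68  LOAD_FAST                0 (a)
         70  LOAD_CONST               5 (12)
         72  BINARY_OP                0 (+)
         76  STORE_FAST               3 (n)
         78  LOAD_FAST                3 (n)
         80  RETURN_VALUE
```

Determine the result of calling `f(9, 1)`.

LOAD_CONST → push 11. Stack: [11]
LOAD_FAST b → push 1. Stack: [11, 1]
BINARY_OP | → 11 | 1 = 11. Stack: [11]
LOAD_FAST a → push 9. Stack: [11, 9]
LOAD_CONST → push 8. Stack: [11, 9, 8]
BINARY_OP + → 9 + 8 = 17. Stack: [11, 17]
BINARY_OP * → 11 * 17 = 187. Stack: [187]
STORE_FAST s → s=187. Stack: []
LOAD_FAST_LOAD_FAST s,b → push 187,1. Stack: [187, 1]
BINARY_OP * → 187 * 1 = 187. Stack: [187]
LOAD_CONST → push 9. Stack: [187, 9]
BINARY_OP ^ → 187 ^ 9 = 178. Stack: [178]
STORE_FAST s → s=178. Stack: []
LOAD_FAST_LOAD_FAST a,s → push 9,178. Stack: [9, 178]
COMPARE_OP bool(==) → 9 vs 178 = False. Stack: [False]
POP_JUMP_IF_FALSE → pop False; jump. Stack: []
LOAD_FAST a → push 9. Stack: [9]
LOAD_CONST → push 12. Stack: [9, 12]
BINARY_OP + → 9 + 12 = 21. Stack: [21]
STORE_FAST n → n=21. Stack: []
LOAD_FAST n → push 21. Stack: [21]
RETURN_VALUE → return 21.

21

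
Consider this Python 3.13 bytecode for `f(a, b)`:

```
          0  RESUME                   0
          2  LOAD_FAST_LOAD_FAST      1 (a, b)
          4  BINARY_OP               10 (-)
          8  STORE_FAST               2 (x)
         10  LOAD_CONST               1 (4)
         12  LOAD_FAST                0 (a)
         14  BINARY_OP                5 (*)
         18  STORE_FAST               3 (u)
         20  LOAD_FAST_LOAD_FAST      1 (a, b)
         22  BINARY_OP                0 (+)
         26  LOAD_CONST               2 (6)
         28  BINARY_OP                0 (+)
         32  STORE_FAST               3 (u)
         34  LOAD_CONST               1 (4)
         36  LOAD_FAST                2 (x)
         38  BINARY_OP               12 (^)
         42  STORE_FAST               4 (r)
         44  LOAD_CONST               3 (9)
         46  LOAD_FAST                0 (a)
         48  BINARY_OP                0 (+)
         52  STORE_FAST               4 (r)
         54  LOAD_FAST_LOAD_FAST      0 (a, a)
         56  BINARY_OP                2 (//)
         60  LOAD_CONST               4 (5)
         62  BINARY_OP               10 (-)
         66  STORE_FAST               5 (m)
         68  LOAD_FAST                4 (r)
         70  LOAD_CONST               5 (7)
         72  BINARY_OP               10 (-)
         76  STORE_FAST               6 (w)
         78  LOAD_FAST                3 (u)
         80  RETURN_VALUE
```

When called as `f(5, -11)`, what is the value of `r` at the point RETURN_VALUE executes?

LOAD_FAST_LOAD_FAST a,b → push 5,-11. Stack: [5, -11]
BINARY_OP - → 5 - -11 = 16. Stack: [16]
STORE_FAST x → x=16. Stack: []
LOAD_CONST → push 4. Stack: [4]
LOAD_FAST a → push 5. Stack: [4, 5]
BINARY_OP * → 4 * 5 = 20. Stack: [20]
STORE_FAST u → u=20. Stack: []
LOAD_FAST_LOAD_FAST a,b → push 5,-11. Stack: [5, -11]
BINARY_OP + → 5 + -11 = -6. Stack: [-6]
LOAD_CONST → push 6. Stack: [-6, 6]
BINARY_OP + → -6 + 6 = 0. Stack: [0]
STORE_FAST u → u=0. Stack: []
LOAD_CONST → push 4. Stack: [4]
LOAD_FAST x → push 16. Stack: [4, 16]
BINARY_OP ^ → 4 ^ 16 = 20. Stack: [20]
STORE_FAST r → r=20. Stack: []
LOAD_CONST → push 9. Stack: [9]
LOAD_FAST a → push 5. Stack: [9, 5]
BINARY_OP + → 9 + 5 = 14. Stack: [14]
STORE_FAST r → r=14. Stack: []
LOAD_FAST_LOAD_FAST a,a → push 5,5. Stack: [5, 5]
BINARY_OP // → 5 // 5 = 1. Stack: [1]
LOAD_CONST → push 5. Stack: [1, 5]
BINARY_OP - → 1 - 5 = -4. Stack: [-4]
STORE_FAST m → m=-4. Stack: []
LOAD_FAST r → push 14. Stack: [14]
LOAD_CONST → push 7. Stack: [14, 7]
BINARY_OP - → 14 - 7 = 7. Stack: [7]
STORE_FAST w → w=7. Stack: []
LOAD_FAST u → push 0. Stack: [0]
RETURN_VALUE → return 0.

14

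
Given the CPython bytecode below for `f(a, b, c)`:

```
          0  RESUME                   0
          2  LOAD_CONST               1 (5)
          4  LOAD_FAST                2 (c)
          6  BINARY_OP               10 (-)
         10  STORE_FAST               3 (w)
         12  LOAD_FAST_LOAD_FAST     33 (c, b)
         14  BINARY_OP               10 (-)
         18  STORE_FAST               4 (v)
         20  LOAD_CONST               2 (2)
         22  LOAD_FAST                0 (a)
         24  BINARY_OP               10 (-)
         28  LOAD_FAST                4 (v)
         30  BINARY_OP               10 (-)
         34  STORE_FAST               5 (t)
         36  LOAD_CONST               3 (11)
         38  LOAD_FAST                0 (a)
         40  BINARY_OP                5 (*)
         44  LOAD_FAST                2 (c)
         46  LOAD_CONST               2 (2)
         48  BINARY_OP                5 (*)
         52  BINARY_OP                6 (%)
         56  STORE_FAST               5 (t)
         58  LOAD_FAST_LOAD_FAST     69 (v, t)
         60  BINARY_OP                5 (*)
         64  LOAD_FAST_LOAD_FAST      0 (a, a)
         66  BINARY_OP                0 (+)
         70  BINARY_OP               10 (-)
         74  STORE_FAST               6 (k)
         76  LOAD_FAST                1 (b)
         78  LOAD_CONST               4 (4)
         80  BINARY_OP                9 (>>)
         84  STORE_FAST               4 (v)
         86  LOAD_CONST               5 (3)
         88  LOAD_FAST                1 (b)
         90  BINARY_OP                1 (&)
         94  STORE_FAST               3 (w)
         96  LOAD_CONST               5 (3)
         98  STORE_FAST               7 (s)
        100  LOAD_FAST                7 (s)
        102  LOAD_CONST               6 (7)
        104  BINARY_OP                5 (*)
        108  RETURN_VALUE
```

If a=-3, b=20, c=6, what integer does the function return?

21

LOAD_CONST → push 5. Stack: [5]
LOAD_FAST c → push 6. Stack: [5, 6]
BINARY_OP - → 5 - 6 = -1. Stack: [-1]
STORE_FAST w → w=-1. Stack: []
LOAD_FAST_LOAD_FAST c,b → push 6,20. Stack: [6, 20]
BINARY_OP - → 6 - 20 = -14. Stack: [-14]
STORE_FAST v → v=-14. Stack: []
LOAD_CONST → push 2. Stack: [2]
LOAD_FAST a → push -3. Stack: [2, -3]
BINARY_OP - → 2 - -3 = 5. Stack: [5]
LOAD_FAST v → push -14. Stack: [5, -14]
BINARY_OP - → 5 - -14 = 19. Stack: [19]
STORE_FAST t → t=19. Stack: []
LOAD_CONST → push 11. Stack: [11]
LOAD_FAST a → push -3. Stack: [11, -3]
BINARY_OP * → 11 * -3 = -33. Stack: [-33]
LOAD_FAST c → push 6. Stack: [-33, 6]
LOAD_CONST → push 2. Stack: [-33, 6, 2]
BINARY_OP * → 6 * 2 = 12. Stack: [-33, 12]
BINARY_OP % → -33 % 12 = 3. Stack: [3]
STORE_FAST t → t=3. Stack: []
LOAD_FAST_LOAD_FAST v,t → push -14,3. Stack: [-14, 3]
BINARY_OP * → -14 * 3 = -42. Stack: [-42]
LOAD_FAST_LOAD_FAST a,a → push -3,-3. Stack: [-42, -3, -3]
BINARY_OP + → -3 + -3 = -6. Stack: [-42, -6]
BINARY_OP - → -42 - -6 = -36. Stack: [-36]
STORE_FAST k → k=-36. Stack: []
LOAD_FAST b → push 20. Stack: [20]
LOAD_CONST → push 4. Stack: [20, 4]
BINARY_OP >> → 20 >> 4 = 1. Stack: [1]
STORE_FAST v → v=1. Stack: []
LOAD_CONST → push 3. Stack: [3]
LOAD_FAST b → push 20. Stack: [3, 20]
BINARY_OP & → 3 & 20 = 0. Stack: [0]
STORE_FAST w → w=0. Stack: []
LOAD_CONST → push 3. Stack: [3]
STORE_FAST s → s=3. Stack: []
LOAD_FAST s → push 3. Stack: [3]
LOAD_CONST → push 7. Stack: [3, 7]
BINARY_OP * → 3 * 7 = 21. Stack: [21]
RETURN_VALUE → return 21.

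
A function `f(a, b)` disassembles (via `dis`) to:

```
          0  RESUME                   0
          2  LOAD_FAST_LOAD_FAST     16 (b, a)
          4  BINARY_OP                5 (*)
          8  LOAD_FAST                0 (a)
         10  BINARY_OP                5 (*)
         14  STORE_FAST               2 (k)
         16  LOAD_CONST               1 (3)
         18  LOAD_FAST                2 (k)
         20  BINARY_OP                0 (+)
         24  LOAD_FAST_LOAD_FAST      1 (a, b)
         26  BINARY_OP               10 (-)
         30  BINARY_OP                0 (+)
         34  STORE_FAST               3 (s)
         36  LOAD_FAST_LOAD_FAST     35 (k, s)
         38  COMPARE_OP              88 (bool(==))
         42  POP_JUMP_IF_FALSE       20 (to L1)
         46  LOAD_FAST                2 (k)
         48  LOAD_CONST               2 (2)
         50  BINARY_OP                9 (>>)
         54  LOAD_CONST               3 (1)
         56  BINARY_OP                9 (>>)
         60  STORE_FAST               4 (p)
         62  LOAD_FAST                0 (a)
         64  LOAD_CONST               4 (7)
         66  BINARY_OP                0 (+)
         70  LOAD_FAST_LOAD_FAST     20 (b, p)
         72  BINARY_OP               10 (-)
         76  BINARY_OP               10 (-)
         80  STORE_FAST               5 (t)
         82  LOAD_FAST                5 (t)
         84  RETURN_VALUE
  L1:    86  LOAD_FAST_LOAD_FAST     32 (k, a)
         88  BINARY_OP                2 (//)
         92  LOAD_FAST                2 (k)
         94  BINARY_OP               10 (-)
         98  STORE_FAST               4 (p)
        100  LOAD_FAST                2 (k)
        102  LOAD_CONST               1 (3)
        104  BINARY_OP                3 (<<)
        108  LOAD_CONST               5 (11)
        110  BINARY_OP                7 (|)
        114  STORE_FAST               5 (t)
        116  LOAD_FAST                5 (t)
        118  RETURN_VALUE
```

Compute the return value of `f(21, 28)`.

LOAD_FAST_LOAD_FAST b,a → push 28,21. Stack: [28, 21]
BINARY_OP * → 28 * 21 = 588. Stack: [588]
LOAD_FAST a → push 21. Stack: [588, 21]
BINARY_OP * → 588 * 21 = 12348. Stack: [12348]
STORE_FAST k → k=12348. Stack: []
LOAD_CONST → push 3. Stack: [3]
LOAD_FAST k → push 12348. Stack: [3, 12348]
BINARY_OP + → 3 + 12348 = 12351. Stack: [12351]
LOAD_FAST_LOAD_FAST a,b → push 21,28. Stack: [12351, 21, 28]
BINARY_OP - → 21 - 28 = -7. Stack: [12351, -7]
BINARY_OP + → 12351 + -7 = 12344. Stack: [12344]
STORE_FAST s → s=12344. Stack: []
LOAD_FAST_LOAD_FAST k,s → push 12348,12344. Stack: [12348, 12344]
COMPARE_OP bool(==) → 12348 vs 12344 = False. Stack: [False]
POP_JUMP_IF_FALSE → pop False; jump. Stack: []
LOAD_FAST_LOAD_FAST k,a → push 12348,21. Stack: [12348, 21]
BINARY_OP // → 12348 // 21 = 588. Stack: [588]
LOAD_FAST k → push 12348. Stack: [588, 12348]
BINARY_OP - → 588 - 12348 = -11760. Stack: [-11760]
STORE_FAST p → p=-11760. Stack: []
LOAD_FAST k → push 12348. Stack: [12348]
LOAD_CONST → push 3. Stack: [12348, 3]
BINARY_OP << → 12348 << 3 = 98784. Stack: [98784]
LOAD_CONST → push 11. Stack: [98784, 11]
BINARY_OP | → 98784 | 11 = 98795. Stack: [98795]
STORE_FAST t → t=98795. Stack: []
LOAD_FAST t → push 98795. Stack: [98795]
RETURN_VALUE → return 98795.

98795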